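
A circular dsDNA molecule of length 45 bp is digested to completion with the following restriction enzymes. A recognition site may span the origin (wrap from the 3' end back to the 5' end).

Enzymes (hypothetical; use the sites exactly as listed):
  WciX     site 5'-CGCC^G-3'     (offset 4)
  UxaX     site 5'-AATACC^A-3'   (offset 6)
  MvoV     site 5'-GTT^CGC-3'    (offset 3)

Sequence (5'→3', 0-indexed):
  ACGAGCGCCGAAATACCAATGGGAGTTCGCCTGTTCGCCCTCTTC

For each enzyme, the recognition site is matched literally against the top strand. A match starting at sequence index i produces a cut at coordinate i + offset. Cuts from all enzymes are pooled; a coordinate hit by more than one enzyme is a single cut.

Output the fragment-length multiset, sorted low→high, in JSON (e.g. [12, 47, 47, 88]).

[8,8,10,19]

Site scan:
  WciX (CGCCG, off=4): starts [5] → cuts [9]
  UxaX (AATACCA, off=6): starts [11] → cuts [17]
  MvoV (GTTCGC, off=3): starts [24, 32] → cuts [27, 35]

All cut coordinates (distinct, sorted): [9, 17, 27, 35]

Fragments:
  9→17: 8 bp
  17→27: 10 bp
  27→35: 8 bp
  35→9 (wrap): 45-35+9 = 19 bp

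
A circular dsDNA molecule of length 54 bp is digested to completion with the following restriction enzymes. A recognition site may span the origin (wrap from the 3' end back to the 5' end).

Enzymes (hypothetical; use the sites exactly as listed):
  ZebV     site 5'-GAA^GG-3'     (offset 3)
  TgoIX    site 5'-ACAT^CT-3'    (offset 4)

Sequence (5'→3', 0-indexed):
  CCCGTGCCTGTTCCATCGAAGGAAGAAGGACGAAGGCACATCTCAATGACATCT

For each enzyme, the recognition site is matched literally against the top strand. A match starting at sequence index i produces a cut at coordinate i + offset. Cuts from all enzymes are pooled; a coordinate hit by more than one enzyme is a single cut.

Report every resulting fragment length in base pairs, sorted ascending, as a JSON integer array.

[7,7,7,11,22]

Site scan:
  ZebV GAAGG/3: at [17, 24, 31] ⇒ [20, 27, 34]
  TgoIX ACATCT/4: at [37, 48] ⇒ [41, 52]

All cut coordinates (distinct, sorted): [20, 27, 34, 41, 52]

Fragment lengths:
  20→27: 7 bp
  27→34: 7 bp
  34→41: 7 bp
  41→52: 11 bp
  52→20 (wrap): 54-52+20 = 22 bp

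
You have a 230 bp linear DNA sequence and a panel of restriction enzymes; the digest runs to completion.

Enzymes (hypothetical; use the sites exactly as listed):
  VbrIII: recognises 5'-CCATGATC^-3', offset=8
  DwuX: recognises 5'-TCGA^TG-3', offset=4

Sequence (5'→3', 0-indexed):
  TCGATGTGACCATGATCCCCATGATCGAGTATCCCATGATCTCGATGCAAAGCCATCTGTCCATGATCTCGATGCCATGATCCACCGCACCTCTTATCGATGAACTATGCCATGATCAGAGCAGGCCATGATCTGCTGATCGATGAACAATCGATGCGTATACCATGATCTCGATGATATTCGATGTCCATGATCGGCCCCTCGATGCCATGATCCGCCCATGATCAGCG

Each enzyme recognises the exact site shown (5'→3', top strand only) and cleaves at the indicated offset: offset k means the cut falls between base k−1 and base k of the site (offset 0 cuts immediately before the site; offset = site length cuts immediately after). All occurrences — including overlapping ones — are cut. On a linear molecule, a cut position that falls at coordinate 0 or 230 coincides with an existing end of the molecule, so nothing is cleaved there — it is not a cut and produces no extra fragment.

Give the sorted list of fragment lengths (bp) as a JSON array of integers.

[4,4,4,4,4,9,10,10,10,10,10,11,11,11,13,15,16,16,17,18,23]

Per-enzyme occurrences:
  VbrIII (CCATGATC, off=8): starts [9, 18, 33, 60, 74, 109, 125, 162, 187, 207, 218] → cuts [17, 26, 41, 68, 82, 117, 133, 170, 195, 215, 226]
  DwuX (TCGATG, off=4): starts [0, 41, 68, 96, 139, 150, 170, 180, 201] → cuts [4, 45, 72, 100, 143, 154, 174, 184, 205]

All cut coordinates (distinct, sorted): [4, 17, 26, 41, 45, 68, 72, 82, 100, 117, 133, 143, 154, 170, 174, 184, 195, 205, 215, 226]

Fragments:
  [0,4): 4 bp
  [4,17): 13 bp
  [17,26): 9 bp
  [26,41): 15 bp
  [41,45): 4 bp
  [45,68): 23 bp
  [68,72): 4 bp
  [72,82): 10 bp
  [82,100): 18 bp
  [100,117): 17 bp
  [117,133): 16 bp
  [133,143): 10 bp
  [143,154): 11 bp
  [154,170): 16 bp
  [170,174): 4 bp
  [174,184): 10 bp
  [184,195): 11 bp
  [195,205): 10 bp
  [205,215): 10 bp
  [215,226): 11 bp
  [226,230): 4 bp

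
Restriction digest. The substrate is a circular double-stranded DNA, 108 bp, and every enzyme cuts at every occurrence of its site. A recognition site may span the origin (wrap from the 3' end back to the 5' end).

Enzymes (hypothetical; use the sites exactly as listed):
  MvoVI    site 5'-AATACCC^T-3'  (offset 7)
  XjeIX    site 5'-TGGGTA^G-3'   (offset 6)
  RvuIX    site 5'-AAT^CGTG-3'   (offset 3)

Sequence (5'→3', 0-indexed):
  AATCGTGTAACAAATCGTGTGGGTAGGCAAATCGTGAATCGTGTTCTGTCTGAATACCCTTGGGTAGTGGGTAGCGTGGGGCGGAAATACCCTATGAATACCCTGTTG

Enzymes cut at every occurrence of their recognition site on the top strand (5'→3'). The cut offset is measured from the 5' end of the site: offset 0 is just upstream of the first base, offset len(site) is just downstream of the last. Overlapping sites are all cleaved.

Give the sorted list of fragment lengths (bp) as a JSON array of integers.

Site scan:
  MvoVI AATACCCT/7: at [52, 85, 96] ⇒ [59, 92, 103]
  XjeIX TGGGTAG/6: at [19, 60, 67] ⇒ [25, 66, 73]
  RvuIX AATCGTG/3: at [0, 12, 29, 36] ⇒ [3, 15, 32, 39]

All cut coordinates (distinct, sorted): [3, 15, 25, 32, 39, 59, 66, 73, 92, 103]

Fragments:
  3→15: 12 bp
  15→25: 10 bp
  25→32: 7 bp
  32→39: 7 bp
  39→59: 20 bp
  59→66: 7 bp
  66→73: 7 bp
  73→92: 19 bp
  92→103: 11 bp
  103→3 (wrap): 108-103+3 = 8 bp

[7,7,7,7,8,10,11,12,19,20]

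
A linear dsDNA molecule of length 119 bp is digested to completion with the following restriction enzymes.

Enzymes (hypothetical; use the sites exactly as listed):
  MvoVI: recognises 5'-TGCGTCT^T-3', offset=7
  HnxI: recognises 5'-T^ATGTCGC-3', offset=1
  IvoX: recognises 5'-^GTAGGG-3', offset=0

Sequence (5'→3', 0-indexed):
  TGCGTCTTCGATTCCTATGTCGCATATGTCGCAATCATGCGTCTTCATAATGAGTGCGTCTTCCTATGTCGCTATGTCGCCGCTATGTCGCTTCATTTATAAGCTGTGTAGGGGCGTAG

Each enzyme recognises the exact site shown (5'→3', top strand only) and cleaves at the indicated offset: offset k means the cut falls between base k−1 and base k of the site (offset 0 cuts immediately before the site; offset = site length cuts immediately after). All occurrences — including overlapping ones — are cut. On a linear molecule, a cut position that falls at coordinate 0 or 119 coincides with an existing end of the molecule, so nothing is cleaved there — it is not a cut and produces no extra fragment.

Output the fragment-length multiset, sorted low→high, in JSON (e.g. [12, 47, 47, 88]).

[4,7,8,9,9,11,12,17,19,23]

Per-enzyme occurrences:
  MvoVI TGCGTCTT/7: at [0, 37, 54] ⇒ [7, 44, 61]
  HnxI TATGTCGC/1: at [15, 24, 64, 72, 83] ⇒ [16, 25, 65, 73, 84]
  IvoX GTAGGG/0: at [107] ⇒ [107]

All cut coordinates (distinct, sorted): [7, 16, 25, 44, 61, 65, 73, 84, 107]

Fragments:
  [0,7): 7 bp
  [7,16): 9 bp
  [16,25): 9 bp
  [25,44): 19 bp
  [44,61): 17 bp
  [61,65): 4 bp
  [65,73): 8 bp
  [73,84): 11 bp
  [84,107): 23 bp
  [107,119): 12 bp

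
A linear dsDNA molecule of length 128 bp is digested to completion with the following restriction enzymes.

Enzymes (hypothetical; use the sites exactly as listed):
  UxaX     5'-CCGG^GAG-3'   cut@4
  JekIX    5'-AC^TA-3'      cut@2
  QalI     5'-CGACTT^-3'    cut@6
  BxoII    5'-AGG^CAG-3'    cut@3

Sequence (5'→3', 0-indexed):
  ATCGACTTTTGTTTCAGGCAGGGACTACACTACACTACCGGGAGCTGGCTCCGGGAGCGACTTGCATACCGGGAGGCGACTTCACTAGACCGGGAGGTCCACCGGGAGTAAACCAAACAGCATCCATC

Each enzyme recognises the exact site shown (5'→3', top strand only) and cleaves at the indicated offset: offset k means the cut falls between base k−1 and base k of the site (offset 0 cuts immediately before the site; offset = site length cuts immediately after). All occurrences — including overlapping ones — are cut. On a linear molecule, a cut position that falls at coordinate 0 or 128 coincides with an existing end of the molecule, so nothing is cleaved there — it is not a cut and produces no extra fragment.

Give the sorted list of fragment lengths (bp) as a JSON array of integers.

Per-enzyme occurrences:
  UxaX (CCGGGAG, off=4): starts [37, 50, 68, 89, 101] → cuts [41, 54, 72, 93, 105]
  JekIX (ACTA, off=2): starts [23, 28, 33, 83] → cuts [25, 30, 35, 85]
  QalI (CGACTT, off=6): starts [2, 57, 76] → cuts [8, 63, 82]
  BxoII (AGGCAG, off=3): starts [15] → cuts [18]

Pooled cuts: [8, 18, 25, 30, 35, 41, 54, 63, 72, 82, 85, 93, 105]

Fragment lengths:
  [0,8): 8 bp
  [8,18): 10 bp
  [18,25): 7 bp
  [25,30): 5 bp
  [30,35): 5 bp
  [35,41): 6 bp
  [41,54): 13 bp
  [54,63): 9 bp
  [63,72): 9 bp
  [72,82): 10 bp
  [82,85): 3 bp
  [85,93): 8 bp
  [93,105): 12 bp
  [105,128): 23 bp

[3,5,5,6,7,8,8,9,9,10,10,12,13,23]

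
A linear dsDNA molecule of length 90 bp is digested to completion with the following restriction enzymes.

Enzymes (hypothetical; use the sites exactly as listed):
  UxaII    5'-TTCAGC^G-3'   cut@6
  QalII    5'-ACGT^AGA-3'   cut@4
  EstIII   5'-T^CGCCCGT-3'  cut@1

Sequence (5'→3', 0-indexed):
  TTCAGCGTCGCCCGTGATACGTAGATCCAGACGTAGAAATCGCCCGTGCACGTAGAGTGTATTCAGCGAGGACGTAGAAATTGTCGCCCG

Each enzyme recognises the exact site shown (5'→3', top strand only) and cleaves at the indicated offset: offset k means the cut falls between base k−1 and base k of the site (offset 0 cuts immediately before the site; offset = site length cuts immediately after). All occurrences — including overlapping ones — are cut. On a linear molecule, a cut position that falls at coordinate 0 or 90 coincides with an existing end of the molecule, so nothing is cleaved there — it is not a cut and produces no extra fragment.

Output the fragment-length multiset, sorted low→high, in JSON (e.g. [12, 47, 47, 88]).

Scan for sites:
  UxaII (TTCAGCG, off=6): starts [0, 61] → cuts [6, 67]
  QalII (ACGTAGA, off=4): starts [18, 30, 49, 71] → cuts [22, 34, 53, 75]
  EstIII (TCGCCCGT, off=1): starts [7, 39] → cuts [8, 40]

All cut coordinates (distinct, sorted): [6, 8, 22, 34, 40, 53, 67, 75]

Fragments:
  [0,6): 6 bp
  [6,8): 2 bp
  [8,22): 14 bp
  [22,34): 12 bp
  [34,40): 6 bp
  [40,53): 13 bp
  [53,67): 14 bp
  [67,75): 8 bp
  [75,90): 15 bp

[2,6,6,8,12,13,14,14,15]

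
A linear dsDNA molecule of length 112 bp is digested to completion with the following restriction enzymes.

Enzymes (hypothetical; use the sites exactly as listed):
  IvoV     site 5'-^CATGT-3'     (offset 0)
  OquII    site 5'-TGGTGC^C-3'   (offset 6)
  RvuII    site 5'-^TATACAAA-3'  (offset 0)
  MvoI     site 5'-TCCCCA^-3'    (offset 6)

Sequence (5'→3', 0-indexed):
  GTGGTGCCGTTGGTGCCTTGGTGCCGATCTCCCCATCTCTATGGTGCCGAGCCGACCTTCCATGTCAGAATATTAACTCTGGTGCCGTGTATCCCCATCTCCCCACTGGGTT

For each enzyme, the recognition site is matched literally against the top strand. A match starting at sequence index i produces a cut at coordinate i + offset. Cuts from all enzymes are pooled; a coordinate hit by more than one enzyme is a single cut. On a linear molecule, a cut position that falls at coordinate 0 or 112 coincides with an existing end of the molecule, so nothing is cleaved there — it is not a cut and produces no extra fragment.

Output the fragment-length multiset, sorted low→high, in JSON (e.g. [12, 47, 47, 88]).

[7,7,8,8,9,11,12,12,13,25]

Per-enzyme occurrences:
  IvoV CATGT/0: at [60] ⇒ [60]
  OquII TGGTGCC/6: at [1, 10, 18, 41, 79] ⇒ [7, 16, 24, 47, 85]
  RvuII (TATACAAA, off=0): no sites
  MvoI TCCCCA/6: at [29, 91, 99] ⇒ [35, 97, 105]

All cut coordinates (distinct, sorted): [7, 16, 24, 35, 47, 60, 85, 97, 105]

Fragments:
  [0,7): 7 bp
  [7,16): 9 bp
  [16,24): 8 bp
  [24,35): 11 bp
  [35,47): 12 bp
  [47,60): 13 bp
  [60,85): 25 bp
  [85,97): 12 bp
  [97,105): 8 bp
  [105,112): 7 bp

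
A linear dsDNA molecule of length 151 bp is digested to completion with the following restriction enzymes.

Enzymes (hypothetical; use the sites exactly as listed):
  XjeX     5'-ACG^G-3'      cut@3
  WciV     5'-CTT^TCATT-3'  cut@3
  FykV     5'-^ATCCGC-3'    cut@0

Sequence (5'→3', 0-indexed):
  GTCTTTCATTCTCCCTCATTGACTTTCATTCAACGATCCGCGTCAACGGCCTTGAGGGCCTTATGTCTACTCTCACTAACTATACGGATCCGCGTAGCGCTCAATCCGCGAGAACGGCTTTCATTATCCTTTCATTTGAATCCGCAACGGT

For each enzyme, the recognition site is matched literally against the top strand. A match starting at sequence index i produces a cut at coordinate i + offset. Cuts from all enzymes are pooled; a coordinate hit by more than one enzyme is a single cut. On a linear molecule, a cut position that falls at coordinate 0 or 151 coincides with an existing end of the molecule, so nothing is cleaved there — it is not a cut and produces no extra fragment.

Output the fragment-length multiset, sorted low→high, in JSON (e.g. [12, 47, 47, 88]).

[1,2,4,5,8,10,10,11,13,13,16,20,38]

Site scan:
  XjeX (ACGG, off=3): starts [45, 83, 113, 146] → cuts [48, 86, 116, 149]
  WciV (CTTTCATT, off=3): starts [2, 22, 117, 128] → cuts [5, 25, 120, 131]
  FykV (ATCCGC, off=0): starts [35, 87, 103, 139] → cuts [35, 87, 103, 139]

All cut coordinates (distinct, sorted): [5, 25, 35, 48, 86, 87, 103, 116, 120, 131, 139, 149]

Fragments:
  [0,5): 5 bp
  [5,25): 20 bp
  [25,35): 10 bp
  [35,48): 13 bp
  [48,86): 38 bp
  [86,87): 1 bp
  [87,103): 16 bp
  [103,116): 13 bp
  [116,120): 4 bp
  [120,131): 11 bp
  [131,139): 8 bp
  [139,149): 10 bp
  [149,151): 2 bp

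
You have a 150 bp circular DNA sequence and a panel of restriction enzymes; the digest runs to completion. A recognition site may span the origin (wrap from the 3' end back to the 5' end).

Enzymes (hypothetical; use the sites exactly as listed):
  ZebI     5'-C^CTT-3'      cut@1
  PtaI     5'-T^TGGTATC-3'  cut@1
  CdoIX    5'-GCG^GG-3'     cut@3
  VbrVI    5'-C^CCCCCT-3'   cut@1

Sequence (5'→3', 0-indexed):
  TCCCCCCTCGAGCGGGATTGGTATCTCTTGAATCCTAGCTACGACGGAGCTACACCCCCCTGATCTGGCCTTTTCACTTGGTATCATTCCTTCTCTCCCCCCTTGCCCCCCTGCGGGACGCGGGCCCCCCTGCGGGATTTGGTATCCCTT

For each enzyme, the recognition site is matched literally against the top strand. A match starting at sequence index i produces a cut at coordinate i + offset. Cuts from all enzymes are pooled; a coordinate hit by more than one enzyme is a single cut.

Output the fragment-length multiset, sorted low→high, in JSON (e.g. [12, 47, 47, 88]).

Site scan:
  ZebI (CCTT, off=1): starts [68, 88, 100, 146] → cuts [69, 89, 101, 147]
  PtaI (TTGGTATC, off=1): starts [17, 77, 138] → cuts [18, 78, 139]
  CdoIX (GCGGG, off=3): starts [11, 112, 119, 131] → cuts [14, 115, 122, 134]
  VbrVI (CCCCCCT, off=1): starts [1, 54, 96, 105, 124] → cuts [2, 55, 97, 106, 125]

All cut coordinates (distinct, sorted): [2, 14, 18, 55, 69, 78, 89, 97, 101, 106, 115, 122, 125, 134, 139, 147]

Fragment lengths:
  2→14: 12 bp
  14→18: 4 bp
  18→55: 37 bp
  55→69: 14 bp
  69→78: 9 bp
  78→89: 11 bp
  89→97: 8 bp
  97→101: 4 bp
  101→106: 5 bp
  106→115: 9 bp
  115→122: 7 bp
  122→125: 3 bp
  125→134: 9 bp
  134→139: 5 bp
  139→147: 8 bp
  147→2 (wrap): 150-147+2 = 5 bp

[3,4,4,5,5,5,7,8,8,9,9,9,11,12,14,37]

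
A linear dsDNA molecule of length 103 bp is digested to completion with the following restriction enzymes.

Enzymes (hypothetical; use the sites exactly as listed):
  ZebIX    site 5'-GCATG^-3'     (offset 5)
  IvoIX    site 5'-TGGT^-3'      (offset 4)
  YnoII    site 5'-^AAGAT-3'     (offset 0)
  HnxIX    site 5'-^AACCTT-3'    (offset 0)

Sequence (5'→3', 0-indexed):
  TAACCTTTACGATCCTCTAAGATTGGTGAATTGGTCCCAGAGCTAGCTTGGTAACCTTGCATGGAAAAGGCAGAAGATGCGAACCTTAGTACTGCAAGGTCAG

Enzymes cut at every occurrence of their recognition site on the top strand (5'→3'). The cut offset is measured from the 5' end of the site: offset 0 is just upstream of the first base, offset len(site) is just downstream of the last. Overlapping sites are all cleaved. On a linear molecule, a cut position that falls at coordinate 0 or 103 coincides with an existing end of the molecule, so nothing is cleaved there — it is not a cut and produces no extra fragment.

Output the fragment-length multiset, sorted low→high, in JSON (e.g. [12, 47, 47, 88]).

[1,8,8,9,10,11,17,17,22]

Site scan:
  ZebIX (GCATG, off=5): starts [58] → cuts [63]
  IvoIX (TGGT, off=4): starts [23, 31, 48] → cuts [27, 35, 52]
  YnoII (AAGAT, off=0): starts [18, 73] → cuts [18, 73]
  HnxIX (AACCTT, off=0): starts [1, 52, 81] → cuts [1, 52, 81]

All cut coordinates (distinct, sorted): [1, 18, 27, 35, 52, 63, 73, 81]

Fragments:
  [0,1): 1 bp
  [1,18): 17 bp
  [18,27): 9 bp
  [27,35): 8 bp
  [35,52): 17 bp
  [52,63): 11 bp
  [63,73): 10 bp
  [73,81): 8 bp
  [81,103): 22 bp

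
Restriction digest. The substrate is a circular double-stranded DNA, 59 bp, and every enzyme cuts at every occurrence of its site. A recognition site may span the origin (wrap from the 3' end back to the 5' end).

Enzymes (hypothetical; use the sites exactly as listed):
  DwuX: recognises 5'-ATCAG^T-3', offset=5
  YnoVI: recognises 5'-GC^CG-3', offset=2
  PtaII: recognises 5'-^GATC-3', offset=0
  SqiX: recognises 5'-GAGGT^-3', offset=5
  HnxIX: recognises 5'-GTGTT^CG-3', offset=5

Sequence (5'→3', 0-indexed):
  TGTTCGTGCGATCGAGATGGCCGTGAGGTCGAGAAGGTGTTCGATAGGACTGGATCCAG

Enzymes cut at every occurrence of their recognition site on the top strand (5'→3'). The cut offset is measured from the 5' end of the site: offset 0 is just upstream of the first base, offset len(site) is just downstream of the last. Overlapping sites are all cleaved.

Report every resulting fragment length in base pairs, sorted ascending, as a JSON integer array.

Per-enzyme occurrences:
  DwuX (ATCAGT, off=5): no sites
  YnoVI (GCCG, off=2): starts [19] → cuts [21]
  PtaII (GATC, off=0): starts [9, 52] → cuts [9, 52]
  SqiX (GAGGT, off=5): starts [24] → cuts [29]
  HnxIX (GTGTTCG, off=5): starts [36, 58] → cuts [4, 41]

Pooled cuts: [4, 9, 21, 29, 41, 52]

Fragments:
  4→9: 5 bp
  9→21: 12 bp
  21→29: 8 bp
  29→41: 12 bp
  41→52: 11 bp
  52→4 (wrap): 59-52+4 = 11 bp

[5,8,11,11,12,12]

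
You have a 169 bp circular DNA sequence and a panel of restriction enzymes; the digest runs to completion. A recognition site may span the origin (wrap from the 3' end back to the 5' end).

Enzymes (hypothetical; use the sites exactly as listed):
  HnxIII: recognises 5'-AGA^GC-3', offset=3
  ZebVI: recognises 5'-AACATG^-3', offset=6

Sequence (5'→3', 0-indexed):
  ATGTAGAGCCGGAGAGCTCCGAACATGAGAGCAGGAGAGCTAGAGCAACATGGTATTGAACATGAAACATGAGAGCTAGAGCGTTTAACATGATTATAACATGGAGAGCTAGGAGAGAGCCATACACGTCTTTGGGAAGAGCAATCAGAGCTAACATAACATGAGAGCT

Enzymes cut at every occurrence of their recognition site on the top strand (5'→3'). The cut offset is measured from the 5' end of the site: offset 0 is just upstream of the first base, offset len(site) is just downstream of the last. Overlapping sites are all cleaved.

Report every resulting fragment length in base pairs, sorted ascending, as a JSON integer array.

Scan for sites:
  HnxIII AGAGC/3: at [4, 12, 27, 35, 41, 71, 77, 104, 115, 137, 146, 163] ⇒ [7, 15, 30, 38, 44, 74, 80, 107, 118, 140, 149, 166]
  ZebVI AACATG/6: at [21, 46, 58, 65, 86, 97, 157] ⇒ [27, 52, 64, 71, 92, 103, 163]

All cut coordinates (distinct, sorted): [7, 15, 27, 30, 38, 44, 52, 64, 71, 74, 80, 92, 103, 107, 118, 140, 149, 163, 166]

Fragments:
  7→15: 8 bp
  15→27: 12 bp
  27→30: 3 bp
  30→38: 8 bp
  38→44: 6 bp
  44→52: 8 bp
  52→64: 12 bp
  64→71: 7 bp
  71→74: 3 bp
  74→80: 6 bp
  80→92: 12 bp
  92→103: 11 bp
  103→107: 4 bp
  107→118: 11 bp
  118→140: 22 bp
  140→149: 9 bp
  149→163: 14 bp
  163→166: 3 bp
  166→7 (wrap): 169-166+7 = 10 bp

[3,3,3,4,6,6,7,8,8,8,9,10,11,11,12,12,12,14,22]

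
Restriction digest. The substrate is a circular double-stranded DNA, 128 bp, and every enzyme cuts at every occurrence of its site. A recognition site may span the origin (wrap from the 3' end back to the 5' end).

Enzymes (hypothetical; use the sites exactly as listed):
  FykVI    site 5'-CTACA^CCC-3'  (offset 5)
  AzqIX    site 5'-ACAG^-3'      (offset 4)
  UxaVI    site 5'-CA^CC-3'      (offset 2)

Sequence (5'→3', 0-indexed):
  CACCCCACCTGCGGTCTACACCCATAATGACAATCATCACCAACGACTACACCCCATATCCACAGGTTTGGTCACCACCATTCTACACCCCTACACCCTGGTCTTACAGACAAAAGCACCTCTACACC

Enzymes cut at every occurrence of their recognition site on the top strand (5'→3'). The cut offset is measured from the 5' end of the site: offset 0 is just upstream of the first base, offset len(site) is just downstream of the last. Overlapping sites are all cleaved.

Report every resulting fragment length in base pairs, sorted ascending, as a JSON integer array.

[3,4,5,8,8,9,9,10,12,13,14,14,19]

Site scan:
  FykVI CTACACCC/5: at [15, 46, 82, 90, 121] ⇒ [20, 51, 87, 95, 126]
  AzqIX ACAG/4: at [61, 105] ⇒ [65, 109]
  UxaVI CACC/2: at [0, 5, 18, 37, 49, 72, 75, 85, 93, 116, 124] ⇒ [2, 7, 20, 39, 51, 74, 77, 87, 95, 118, 126]

All cut coordinates (distinct, sorted): [2, 7, 20, 39, 51, 65, 74, 77, 87, 95, 109, 118, 126]

Fragment lengths:
  2→7: 5 bp
  7→20: 13 bp
  20→39: 19 bp
  39→51: 12 bp
  51→65: 14 bp
  65→74: 9 bp
  74→77: 3 bp
  77→87: 10 bp
  87→95: 8 bp
  95→109: 14 bp
  109→118: 9 bp
  118→126: 8 bp
  126→2 (wrap): 128-126+2 = 4 bp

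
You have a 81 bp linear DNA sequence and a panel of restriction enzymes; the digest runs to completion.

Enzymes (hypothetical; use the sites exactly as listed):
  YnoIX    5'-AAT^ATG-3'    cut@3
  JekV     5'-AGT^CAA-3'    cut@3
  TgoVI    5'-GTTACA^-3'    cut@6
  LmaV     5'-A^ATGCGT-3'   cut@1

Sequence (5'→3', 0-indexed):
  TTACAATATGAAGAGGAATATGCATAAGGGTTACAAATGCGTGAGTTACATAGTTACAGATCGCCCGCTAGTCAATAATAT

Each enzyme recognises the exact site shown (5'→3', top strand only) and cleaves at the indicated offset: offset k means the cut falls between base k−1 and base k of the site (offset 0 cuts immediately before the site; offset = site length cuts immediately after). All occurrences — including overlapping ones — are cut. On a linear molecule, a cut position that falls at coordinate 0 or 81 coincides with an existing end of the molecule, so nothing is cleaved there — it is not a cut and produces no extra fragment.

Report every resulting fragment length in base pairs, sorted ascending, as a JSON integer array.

Per-enzyme occurrences:
  YnoIX AATATG/3: at [4, 16] ⇒ [7, 19]
  JekV AGTCAA/3: at [69] ⇒ [72]
  TgoVI GTTACA/6: at [29, 44, 52] ⇒ [35, 50, 58]
  LmaV AATGCGT/1: at [35] ⇒ [36]

All cut coordinates (distinct, sorted): [7, 19, 35, 36, 50, 58, 72]

Fragment lengths:
  [0,7): 7 bp
  [7,19): 12 bp
  [19,35): 16 bp
  [35,36): 1 bp
  [36,50): 14 bp
  [50,58): 8 bp
  [58,72): 14 bp
  [72,81): 9 bp

[1,7,8,9,12,14,14,16]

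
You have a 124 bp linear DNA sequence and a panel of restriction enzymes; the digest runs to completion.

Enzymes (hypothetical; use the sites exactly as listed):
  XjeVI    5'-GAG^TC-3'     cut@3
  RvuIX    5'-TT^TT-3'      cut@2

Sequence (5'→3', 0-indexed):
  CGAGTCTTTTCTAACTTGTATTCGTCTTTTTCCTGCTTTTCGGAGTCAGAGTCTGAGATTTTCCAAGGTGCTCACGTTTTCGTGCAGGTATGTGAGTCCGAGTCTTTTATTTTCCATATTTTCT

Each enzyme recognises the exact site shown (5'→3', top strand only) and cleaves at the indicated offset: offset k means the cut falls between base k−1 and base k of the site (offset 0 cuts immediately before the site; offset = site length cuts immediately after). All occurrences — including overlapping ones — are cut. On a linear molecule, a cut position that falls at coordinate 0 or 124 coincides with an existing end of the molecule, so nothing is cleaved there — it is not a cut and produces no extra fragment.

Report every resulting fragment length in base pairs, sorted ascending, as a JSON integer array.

[1,4,4,4,4,5,6,6,7,9,9,9,18,18,20]

Site scan:
  XjeVI GAGTC/3: at [1, 42, 48, 93, 99] ⇒ [4, 45, 51, 96, 102]
  RvuIX TTTT/2: at [6, 26, 27, 36, 58, 76, 104, 109, 118] ⇒ [8, 28, 29, 38, 60, 78, 106, 111, 120]

All cut coordinates (distinct, sorted): [4, 8, 28, 29, 38, 45, 51, 60, 78, 96, 102, 106, 111, 120]

Fragments:
  [0,4): 4 bp
  [4,8): 4 bp
  [8,28): 20 bp
  [28,29): 1 bp
  [29,38): 9 bp
  [38,45): 7 bp
  [45,51): 6 bp
  [51,60): 9 bp
  [60,78): 18 bp
  [78,96): 18 bp
  [96,102): 6 bp
  [102,106): 4 bp
  [106,111): 5 bp
  [111,120): 9 bp
  [120,124): 4 bp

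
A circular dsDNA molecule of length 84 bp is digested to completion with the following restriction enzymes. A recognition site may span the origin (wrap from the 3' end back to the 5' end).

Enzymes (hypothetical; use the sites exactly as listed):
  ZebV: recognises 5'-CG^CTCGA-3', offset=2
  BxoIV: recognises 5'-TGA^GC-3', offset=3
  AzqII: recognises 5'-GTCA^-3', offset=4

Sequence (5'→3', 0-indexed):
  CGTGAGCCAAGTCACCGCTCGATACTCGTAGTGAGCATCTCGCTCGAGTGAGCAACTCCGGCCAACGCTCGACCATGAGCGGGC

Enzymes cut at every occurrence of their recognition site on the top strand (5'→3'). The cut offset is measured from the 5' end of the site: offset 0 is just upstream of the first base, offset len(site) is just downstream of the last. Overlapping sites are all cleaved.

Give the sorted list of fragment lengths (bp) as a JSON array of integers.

[3,8,9,9,11,11,16,17]

Site scan:
  ZebV CGCTCGA/2: at [15, 40, 65] ⇒ [17, 42, 67]
  BxoIV TGAGC/3: at [2, 31, 48, 75] ⇒ [5, 34, 51, 78]
  AzqII GTCA/4: at [10] ⇒ [14]

Pooled cuts: [5, 14, 17, 34, 42, 51, 67, 78]

Fragments:
  5→14: 9 bp
  14→17: 3 bp
  17→34: 17 bp
  34→42: 8 bp
  42→51: 9 bp
  51→67: 16 bp
  67→78: 11 bp
  78→5 (wrap): 84-78+5 = 11 bp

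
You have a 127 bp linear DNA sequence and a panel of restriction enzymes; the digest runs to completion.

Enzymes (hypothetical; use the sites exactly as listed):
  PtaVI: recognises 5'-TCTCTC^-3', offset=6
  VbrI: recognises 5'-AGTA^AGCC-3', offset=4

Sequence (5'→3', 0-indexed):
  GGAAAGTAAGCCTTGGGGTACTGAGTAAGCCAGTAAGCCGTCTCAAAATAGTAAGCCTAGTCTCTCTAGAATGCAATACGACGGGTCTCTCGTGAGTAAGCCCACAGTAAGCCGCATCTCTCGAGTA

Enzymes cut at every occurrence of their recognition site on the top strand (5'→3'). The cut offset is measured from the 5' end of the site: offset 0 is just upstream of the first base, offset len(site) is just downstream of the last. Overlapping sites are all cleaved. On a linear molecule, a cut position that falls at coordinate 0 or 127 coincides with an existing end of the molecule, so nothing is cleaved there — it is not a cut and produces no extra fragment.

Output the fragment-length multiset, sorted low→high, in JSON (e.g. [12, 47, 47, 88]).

[5,7,8,8,11,13,13,18,19,25]

Per-enzyme occurrences:
  PtaVI (TCTCTC, off=6): starts [60, 85, 116] → cuts [66, 91, 122]
  VbrI (AGTAAGCC, off=4): starts [4, 23, 31, 49, 94, 105] → cuts [8, 27, 35, 53, 98, 109]

All cut coordinates (distinct, sorted): [8, 27, 35, 53, 66, 91, 98, 109, 122]

Fragments:
  [0,8): 8 bp
  [8,27): 19 bp
  [27,35): 8 bp
  [35,53): 18 bp
  [53,66): 13 bp
  [66,91): 25 bp
  [91,98): 7 bp
  [98,109): 11 bp
  [109,122): 13 bp
  [122,127): 5 bp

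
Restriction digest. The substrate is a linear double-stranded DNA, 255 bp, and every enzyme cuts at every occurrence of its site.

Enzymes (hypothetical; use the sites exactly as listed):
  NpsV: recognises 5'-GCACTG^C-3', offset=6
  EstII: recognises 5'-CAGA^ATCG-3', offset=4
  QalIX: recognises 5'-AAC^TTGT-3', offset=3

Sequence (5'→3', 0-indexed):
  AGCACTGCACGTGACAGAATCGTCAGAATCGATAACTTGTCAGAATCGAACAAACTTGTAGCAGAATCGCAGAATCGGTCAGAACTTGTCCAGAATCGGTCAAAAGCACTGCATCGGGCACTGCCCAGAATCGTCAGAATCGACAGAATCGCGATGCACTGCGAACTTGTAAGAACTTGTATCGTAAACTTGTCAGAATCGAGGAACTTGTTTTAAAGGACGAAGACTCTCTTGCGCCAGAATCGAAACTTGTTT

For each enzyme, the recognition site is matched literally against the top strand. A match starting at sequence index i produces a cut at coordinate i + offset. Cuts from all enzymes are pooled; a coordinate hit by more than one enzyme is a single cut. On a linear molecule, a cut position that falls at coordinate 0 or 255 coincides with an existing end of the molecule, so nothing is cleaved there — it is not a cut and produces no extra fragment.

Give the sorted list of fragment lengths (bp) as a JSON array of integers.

[5,6,6,7,8,8,8,8,9,9,9,9,9,10,10,10,11,11,12,12,13,14,17,34]

Per-enzyme occurrences:
  NpsV GCACTGC/6: at [1, 105, 117, 155] ⇒ [7, 111, 123, 161]
  EstII CAGAATCG/4: at [14, 23, 40, 61, 69, 90, 125, 134, 143, 193, 237] ⇒ [18, 27, 44, 65, 73, 94, 129, 138, 147, 197, 241]
  QalIX AACTTGT/3: at [33, 52, 82, 163, 173, 186, 204, 246] ⇒ [36, 55, 85, 166, 176, 189, 207, 249]

Pooled cuts: [7, 18, 27, 36, 44, 55, 65, 73, 85, 94, 111, 123, 129, 138, 147, 161, 166, 176, 189, 197, 207, 241, 249]

Fragment lengths:
  [0,7): 7 bp
  [7,18): 11 bp
  [18,27): 9 bp
  [27,36): 9 bp
  [36,44): 8 bp
  [44,55): 11 bp
  [55,65): 10 bp
  [65,73): 8 bp
  [73,85): 12 bp
  [85,94): 9 bp
  [94,111): 17 bp
  [111,123): 12 bp
  [123,129): 6 bp
  [129,138): 9 bp
  [138,147): 9 bp
  [147,161): 14 bp
  [161,166): 5 bp
  [166,176): 10 bp
  [176,189): 13 bp
  [189,197): 8 bp
  [197,207): 10 bp
  [207,241): 34 bp
  [241,249): 8 bp
  [249,255): 6 bp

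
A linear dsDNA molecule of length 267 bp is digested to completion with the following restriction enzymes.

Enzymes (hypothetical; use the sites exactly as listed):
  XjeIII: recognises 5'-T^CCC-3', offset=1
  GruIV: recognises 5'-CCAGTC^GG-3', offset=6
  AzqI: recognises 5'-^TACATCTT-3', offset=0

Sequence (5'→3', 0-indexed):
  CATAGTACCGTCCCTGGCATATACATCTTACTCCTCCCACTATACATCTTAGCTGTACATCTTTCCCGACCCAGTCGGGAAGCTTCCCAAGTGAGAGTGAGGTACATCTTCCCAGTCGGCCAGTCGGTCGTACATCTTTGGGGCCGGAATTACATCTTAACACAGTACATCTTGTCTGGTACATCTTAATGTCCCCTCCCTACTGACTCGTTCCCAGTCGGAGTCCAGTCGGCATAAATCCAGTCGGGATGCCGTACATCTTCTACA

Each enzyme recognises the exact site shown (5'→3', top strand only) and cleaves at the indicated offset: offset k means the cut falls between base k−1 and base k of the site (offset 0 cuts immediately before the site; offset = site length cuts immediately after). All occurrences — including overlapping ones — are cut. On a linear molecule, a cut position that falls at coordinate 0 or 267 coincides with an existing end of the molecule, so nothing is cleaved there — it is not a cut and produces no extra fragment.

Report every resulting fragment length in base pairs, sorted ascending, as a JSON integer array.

[5,5,7,7,7,8,8,9,9,9,10,11,11,12,13,13,13,14,14,15,15,15,17,20]

Per-enzyme occurrences:
  XjeIII TCCC/1: at [10, 34, 63, 84, 109, 191, 196, 211] ⇒ [11, 35, 64, 85, 110, 192, 197, 212]
  GruIV CCAGTCGG/6: at [70, 111, 119, 213, 224, 239] ⇒ [76, 117, 125, 219, 230, 245]
  AzqI TACATCTT/0: at [21, 42, 55, 102, 130, 150, 165, 179, 254] ⇒ [21, 42, 55, 102, 130, 150, 165, 179, 254]

All cut coordinates (distinct, sorted): [11, 21, 35, 42, 55, 64, 76, 85, 102, 110, 117, 125, 130, 150, 165, 179, 192, 197, 212, 219, 230, 245, 254]

Fragment lengths:
  [0,11): 11 bp
  [11,21): 10 bp
  [21,35): 14 bp
  [35,42): 7 bp
  [42,55): 13 bp
  [55,64): 9 bp
  [64,76): 12 bp
  [76,85): 9 bp
  [85,102): 17 bp
  [102,110): 8 bp
  [110,117): 7 bp
  [117,125): 8 bp
  [125,130): 5 bp
  [130,150): 20 bp
  [150,165): 15 bp
  [165,179): 14 bp
  [179,192): 13 bp
  [192,197): 5 bp
  [197,212): 15 bp
  [212,219): 7 bp
  [219,230): 11 bp
  [230,245): 15 bp
  [245,254): 9 bp
  [254,267): 13 bp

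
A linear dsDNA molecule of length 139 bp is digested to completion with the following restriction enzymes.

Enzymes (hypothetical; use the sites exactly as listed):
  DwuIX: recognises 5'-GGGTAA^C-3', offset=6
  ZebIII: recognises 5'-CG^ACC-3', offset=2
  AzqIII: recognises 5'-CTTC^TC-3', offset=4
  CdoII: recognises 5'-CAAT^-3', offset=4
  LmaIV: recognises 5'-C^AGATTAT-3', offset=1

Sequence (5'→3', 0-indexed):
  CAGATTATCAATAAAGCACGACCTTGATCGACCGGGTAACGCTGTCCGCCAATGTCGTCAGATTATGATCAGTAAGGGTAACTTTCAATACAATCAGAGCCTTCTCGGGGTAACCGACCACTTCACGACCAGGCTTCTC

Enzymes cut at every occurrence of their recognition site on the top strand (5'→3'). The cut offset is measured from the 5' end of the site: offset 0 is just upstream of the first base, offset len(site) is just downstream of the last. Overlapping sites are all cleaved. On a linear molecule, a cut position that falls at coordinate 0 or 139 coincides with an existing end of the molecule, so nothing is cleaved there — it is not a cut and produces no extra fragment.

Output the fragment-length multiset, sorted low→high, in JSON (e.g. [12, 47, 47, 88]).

Site scan:
  DwuIX (GGGTAAC, off=6): starts [33, 75, 107] → cuts [39, 81, 113]
  ZebIII (CGACC, off=2): starts [18, 28, 114, 125] → cuts [20, 30, 116, 127]
  AzqIII (CTTCTC, off=4): starts [100, 133] → cuts [104, 137]
  CdoII (CAAT, off=4): starts [8, 49, 85, 90] → cuts [12, 53, 89, 94]
  LmaIV (CAGATTAT, off=1): starts [0, 58] → cuts [1, 59]

All cut coordinates (distinct, sorted): [1, 12, 20, 30, 39, 53, 59, 81, 89, 94, 104, 113, 116, 127, 137]

Fragment lengths:
  [0,1): 1 bp
  [1,12): 11 bp
  [12,20): 8 bp
  [20,30): 10 bp
  [30,39): 9 bp
  [39,53): 14 bp
  [53,59): 6 bp
  [59,81): 22 bp
  [81,89): 8 bp
  [89,94): 5 bp
  [94,104): 10 bp
  [104,113): 9 bp
  [113,116): 3 bp
  [116,127): 11 bp
  [127,137): 10 bp
  [137,139): 2 bp

[1,2,3,5,6,8,8,9,9,10,10,10,11,11,14,22]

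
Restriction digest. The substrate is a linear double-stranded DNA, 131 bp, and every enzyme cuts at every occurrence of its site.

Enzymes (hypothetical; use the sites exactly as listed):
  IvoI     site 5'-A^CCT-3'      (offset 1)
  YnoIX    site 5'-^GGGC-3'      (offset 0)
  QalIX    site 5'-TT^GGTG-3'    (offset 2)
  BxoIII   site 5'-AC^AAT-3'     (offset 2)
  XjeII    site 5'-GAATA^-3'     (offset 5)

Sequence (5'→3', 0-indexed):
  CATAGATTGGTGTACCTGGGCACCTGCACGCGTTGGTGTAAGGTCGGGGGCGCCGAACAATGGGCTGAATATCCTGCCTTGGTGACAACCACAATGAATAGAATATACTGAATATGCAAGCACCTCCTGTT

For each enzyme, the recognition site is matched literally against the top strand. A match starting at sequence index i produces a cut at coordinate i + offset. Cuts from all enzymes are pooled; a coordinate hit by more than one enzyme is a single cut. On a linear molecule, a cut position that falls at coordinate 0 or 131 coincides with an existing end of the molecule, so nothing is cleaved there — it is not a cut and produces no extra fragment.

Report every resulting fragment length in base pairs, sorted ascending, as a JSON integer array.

Per-enzyme occurrences:
  IvoI (ACCT, off=1): starts [13, 21, 121] → cuts [14, 22, 122]
  YnoIX (GGGC, off=0): starts [17, 47, 61] → cuts [17, 47, 61]
  QalIX (TTGGTG, off=2): starts [6, 32, 78] → cuts [8, 34, 80]
  BxoIII (ACAAT, off=2): starts [56, 90] → cuts [58, 92]
  XjeII (GAATA, off=5): starts [66, 95, 100, 109] → cuts [71, 100, 105, 114]

All cut coordinates (distinct, sorted): [8, 14, 17, 22, 34, 47, 58, 61, 71, 80, 92, 100, 105, 114, 122]

Fragments:
  [0,8): 8 bp
  [8,14): 6 bp
  [14,17): 3 bp
  [17,22): 5 bp
  [22,34): 12 bp
  [34,47): 13 bp
  [47,58): 11 bp
  [58,61): 3 bp
  [61,71): 10 bp
  [71,80): 9 bp
  [80,92): 12 bp
  [92,100): 8 bp
  [100,105): 5 bp
  [105,114): 9 bp
  [114,122): 8 bp
  [122,131): 9 bp

[3,3,5,5,6,8,8,8,9,9,9,10,11,12,12,13]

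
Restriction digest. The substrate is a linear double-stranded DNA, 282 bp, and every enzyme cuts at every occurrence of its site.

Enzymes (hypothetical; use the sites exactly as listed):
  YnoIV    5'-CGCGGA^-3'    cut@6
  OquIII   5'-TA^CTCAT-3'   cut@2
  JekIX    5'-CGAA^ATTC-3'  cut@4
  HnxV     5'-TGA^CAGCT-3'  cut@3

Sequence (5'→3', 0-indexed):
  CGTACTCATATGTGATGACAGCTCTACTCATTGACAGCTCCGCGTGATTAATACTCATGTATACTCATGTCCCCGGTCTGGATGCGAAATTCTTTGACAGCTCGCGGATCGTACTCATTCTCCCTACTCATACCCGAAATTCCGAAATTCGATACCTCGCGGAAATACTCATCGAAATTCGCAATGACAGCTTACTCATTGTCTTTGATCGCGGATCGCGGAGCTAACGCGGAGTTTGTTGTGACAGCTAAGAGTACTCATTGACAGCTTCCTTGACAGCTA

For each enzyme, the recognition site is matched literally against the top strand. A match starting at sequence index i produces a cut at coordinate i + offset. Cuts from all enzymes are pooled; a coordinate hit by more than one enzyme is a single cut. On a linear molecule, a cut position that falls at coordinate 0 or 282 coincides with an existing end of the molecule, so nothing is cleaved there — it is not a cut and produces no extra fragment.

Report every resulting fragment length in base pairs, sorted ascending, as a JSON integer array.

Per-enzyme occurrences:
  YnoIV (CGCGGA, off=6): starts [102, 157, 209, 216, 227] → cuts [108, 163, 215, 222, 233]
  OquIII (TACTCAT, off=2): starts [2, 24, 51, 61, 111, 124, 165, 192, 254] → cuts [4, 26, 53, 63, 113, 126, 167, 194, 256]
  JekIX (CGAAATTC, off=4): starts [84, 134, 142, 172] → cuts [88, 138, 146, 176]
  HnxV (TGACAGCT, off=3): starts [15, 31, 94, 184, 241, 261, 273] → cuts [18, 34, 97, 187, 244, 264, 276]

All cut coordinates (distinct, sorted): [4, 18, 26, 34, 53, 63, 88, 97, 108, 113, 126, 138, 146, 163, 167, 176, 187, 194, 215, 222, 233, 244, 256, 264, 276]

Fragment lengths:
  [0,4): 4 bp
  [4,18): 14 bp
  [18,26): 8 bp
  [26,34): 8 bp
  [34,53): 19 bp
  [53,63): 10 bp
  [63,88): 25 bp
  [88,97): 9 bp
  [97,108): 11 bp
  [108,113): 5 bp
  [113,126): 13 bp
  [126,138): 12 bp
  [138,146): 8 bp
  [146,163): 17 bp
  [163,167): 4 bp
  [167,176): 9 bp
  [176,187): 11 bp
  [187,194): 7 bp
  [194,215): 21 bp
  [215,222): 7 bp
  [222,233): 11 bp
  [233,244): 11 bp
  [244,256): 12 bp
  [256,264): 8 bp
  [264,276): 12 bp
  [276,282): 6 bp

[4,4,5,6,7,7,8,8,8,8,9,9,10,11,11,11,11,12,12,12,13,14,17,19,21,25]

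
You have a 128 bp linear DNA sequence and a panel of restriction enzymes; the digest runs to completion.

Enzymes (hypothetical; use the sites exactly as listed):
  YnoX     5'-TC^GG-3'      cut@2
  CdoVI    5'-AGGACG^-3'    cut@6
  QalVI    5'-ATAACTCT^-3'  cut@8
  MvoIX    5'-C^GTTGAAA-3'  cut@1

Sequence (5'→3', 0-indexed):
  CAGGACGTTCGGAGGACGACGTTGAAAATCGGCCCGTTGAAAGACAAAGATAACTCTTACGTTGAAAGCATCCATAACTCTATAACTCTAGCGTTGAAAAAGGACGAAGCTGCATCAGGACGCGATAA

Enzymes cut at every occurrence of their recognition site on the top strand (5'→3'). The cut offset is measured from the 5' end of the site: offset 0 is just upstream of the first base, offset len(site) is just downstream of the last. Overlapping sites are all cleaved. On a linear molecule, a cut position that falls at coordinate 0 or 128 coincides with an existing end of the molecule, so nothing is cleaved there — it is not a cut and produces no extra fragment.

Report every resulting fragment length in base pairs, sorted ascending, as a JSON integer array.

[2,3,3,3,5,6,7,8,8,10,14,16,21,22]

Scan for sites:
  YnoX TCGG/2: at [8, 28] ⇒ [10, 30]
  CdoVI AGGACG/6: at [1, 12, 100, 116] ⇒ [7, 18, 106, 122]
  QalVI ATAACTCT/8: at [49, 73, 81] ⇒ [57, 81, 89]
  MvoIX CGTTGAAA/1: at [19, 34, 59, 91] ⇒ [20, 35, 60, 92]

All cut coordinates (distinct, sorted): [7, 10, 18, 20, 30, 35, 57, 60, 81, 89, 92, 106, 122]

Fragments:
  [0,7): 7 bp
  [7,10): 3 bp
  [10,18): 8 bp
  [18,20): 2 bp
  [20,30): 10 bp
  [30,35): 5 bp
  [35,57): 22 bp
  [57,60): 3 bp
  [60,81): 21 bp
  [81,89): 8 bp
  [89,92): 3 bp
  [92,106): 14 bp
  [106,122): 16 bp
  [122,128): 6 bp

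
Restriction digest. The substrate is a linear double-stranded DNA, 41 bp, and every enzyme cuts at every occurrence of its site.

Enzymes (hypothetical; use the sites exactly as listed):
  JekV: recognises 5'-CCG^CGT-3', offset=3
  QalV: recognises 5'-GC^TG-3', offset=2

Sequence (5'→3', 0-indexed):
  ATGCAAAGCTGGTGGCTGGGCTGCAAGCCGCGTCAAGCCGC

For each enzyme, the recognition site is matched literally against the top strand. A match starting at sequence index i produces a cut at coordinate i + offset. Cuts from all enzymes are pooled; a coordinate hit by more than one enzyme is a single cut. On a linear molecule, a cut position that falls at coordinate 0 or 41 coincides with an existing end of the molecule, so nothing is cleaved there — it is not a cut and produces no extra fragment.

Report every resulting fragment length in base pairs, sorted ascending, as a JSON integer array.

[5,7,9,9,11]

Scan for sites:
  JekV CCGCGT/3: at [27] ⇒ [30]
  QalV GCTG/2: at [7, 14, 19] ⇒ [9, 16, 21]

All cut coordinates (distinct, sorted): [9, 16, 21, 30]

Fragments:
  [0,9): 9 bp
  [9,16): 7 bp
  [16,21): 5 bp
  [21,30): 9 bp
  [30,41): 11 bp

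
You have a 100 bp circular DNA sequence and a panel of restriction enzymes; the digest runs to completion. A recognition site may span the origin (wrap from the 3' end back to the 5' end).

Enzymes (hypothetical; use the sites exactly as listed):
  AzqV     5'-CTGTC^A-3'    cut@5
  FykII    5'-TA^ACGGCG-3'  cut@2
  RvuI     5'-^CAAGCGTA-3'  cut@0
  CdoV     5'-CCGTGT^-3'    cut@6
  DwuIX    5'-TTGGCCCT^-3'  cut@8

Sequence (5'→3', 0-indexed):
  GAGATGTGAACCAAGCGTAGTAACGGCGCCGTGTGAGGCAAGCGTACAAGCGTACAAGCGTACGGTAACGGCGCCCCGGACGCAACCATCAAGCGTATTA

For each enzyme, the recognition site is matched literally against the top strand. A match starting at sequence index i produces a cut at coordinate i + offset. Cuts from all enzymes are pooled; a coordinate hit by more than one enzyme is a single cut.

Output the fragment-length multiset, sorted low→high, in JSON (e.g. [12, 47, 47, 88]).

[4,8,8,11,12,13,22,22]

Scan for sites:
  AzqV (CTGTCA, off=5): no sites
  FykII TAACGGCG/2: at [20, 65] ⇒ [22, 67]
  RvuI CAAGCGTA/0: at [11, 38, 46, 54, 89] ⇒ [11, 38, 46, 54, 89]
  CdoV CCGTGT/6: at [28] ⇒ [34]
  DwuIX (TTGGCCCT, off=8): no sites

All cut coordinates (distinct, sorted): [11, 22, 34, 38, 46, 54, 67, 89]

Fragment lengths:
  11→22: 11 bp
  22→34: 12 bp
  34→38: 4 bp
  38→46: 8 bp
  46→54: 8 bp
  54→67: 13 bp
  67→89: 22 bp
  89→11 (wrap): 100-89+11 = 22 bp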